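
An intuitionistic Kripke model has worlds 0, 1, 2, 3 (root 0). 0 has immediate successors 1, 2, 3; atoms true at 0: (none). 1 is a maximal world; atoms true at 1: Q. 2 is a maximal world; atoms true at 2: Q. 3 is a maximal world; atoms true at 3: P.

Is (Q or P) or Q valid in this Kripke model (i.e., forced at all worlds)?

Not every world: 0 does not force (Q or P) or Q.
0 does not force (Q or P) or Q: neither disjunct is forced at 0.
0 does not force Q or P: neither disjunct is forced at 0.
0 lacks atom Q, so 0 does not force Q.

No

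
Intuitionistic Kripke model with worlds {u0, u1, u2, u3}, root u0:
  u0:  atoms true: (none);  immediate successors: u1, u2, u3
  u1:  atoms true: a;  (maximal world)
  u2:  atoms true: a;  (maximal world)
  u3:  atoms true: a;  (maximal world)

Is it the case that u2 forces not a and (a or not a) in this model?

u2 does not force not a and (a or not a) since u2 fails not a.

No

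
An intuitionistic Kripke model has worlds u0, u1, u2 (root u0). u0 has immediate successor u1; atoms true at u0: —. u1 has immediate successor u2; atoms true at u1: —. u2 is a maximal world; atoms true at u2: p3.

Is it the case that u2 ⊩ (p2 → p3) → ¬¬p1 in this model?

No

u2 ⊮ (p2 → p3) → ¬¬p1: already at u2 itself, u2 ⊩ p2 → p3 but u2 ⊮ ¬¬p1.
u2 ⊮ ¬¬p1 since u2 is accessible from u2 and u2 ⊩ ¬p1.
u2 ⊩ ¬p1: no world accessible from u2 forces p1.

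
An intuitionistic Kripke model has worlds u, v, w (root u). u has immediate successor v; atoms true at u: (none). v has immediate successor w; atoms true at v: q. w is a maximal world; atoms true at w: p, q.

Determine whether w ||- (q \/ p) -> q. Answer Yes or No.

Yes

w ||- (q \/ p) -> q: every world accessible from w that forces q \/ p (namely w) also forces q.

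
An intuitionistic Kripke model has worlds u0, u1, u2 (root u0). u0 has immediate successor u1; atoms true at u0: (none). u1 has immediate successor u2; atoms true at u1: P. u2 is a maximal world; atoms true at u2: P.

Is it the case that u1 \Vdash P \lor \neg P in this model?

u1 \Vdash P \lor \neg P via the disjunct P.

Yes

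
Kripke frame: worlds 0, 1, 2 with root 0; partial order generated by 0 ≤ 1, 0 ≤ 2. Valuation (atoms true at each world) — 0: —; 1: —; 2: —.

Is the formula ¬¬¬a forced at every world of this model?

0 ⊩ ¬¬¬a: no world accessible from 0 forces ¬¬a.
Since the root 0 forces ¬¬¬a and forcing is persistent (monotone upward), every world forces it.

Yes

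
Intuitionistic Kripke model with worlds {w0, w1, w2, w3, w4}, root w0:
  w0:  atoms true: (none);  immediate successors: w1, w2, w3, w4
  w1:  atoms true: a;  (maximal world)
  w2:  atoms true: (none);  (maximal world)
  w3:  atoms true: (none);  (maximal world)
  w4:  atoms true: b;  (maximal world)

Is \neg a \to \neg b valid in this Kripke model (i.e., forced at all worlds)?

Not every world: w0 \nVdash \neg a \to \neg b.
w0 \nVdash \neg a \to \neg b: at the accessible world w4, w4 \Vdash \neg a but w4 \nVdash \neg b.
w4 \nVdash \neg b since w4 is accessible from w4 and w4 \Vdash b.

No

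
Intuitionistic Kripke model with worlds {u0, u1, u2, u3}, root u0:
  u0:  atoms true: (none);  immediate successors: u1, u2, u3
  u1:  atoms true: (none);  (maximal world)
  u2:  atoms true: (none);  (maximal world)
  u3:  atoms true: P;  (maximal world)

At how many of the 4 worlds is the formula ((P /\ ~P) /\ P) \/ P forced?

1

u0: does not force it — u0 ||-/- ((P /\ ~P) /\ P) \/ P: neither disjunct is forced at u0.
u1: does not force it — u1 ||-/- ((P /\ ~P) /\ P) \/ P: neither disjunct is forced at u1.
u2: does not force it.
u3: forces it.
Worlds forcing the formula: {u3}.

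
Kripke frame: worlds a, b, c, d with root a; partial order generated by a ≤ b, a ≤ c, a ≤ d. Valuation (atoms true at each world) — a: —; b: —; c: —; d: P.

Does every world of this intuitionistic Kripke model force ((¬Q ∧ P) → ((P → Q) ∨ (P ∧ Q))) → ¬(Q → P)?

No

Not every world: a ⊮ ((¬Q ∧ P) → ((P → Q) ∨ (P ∧ Q))) → ¬(Q → P).
a ⊮ ((¬Q ∧ P) → ((P → Q) ∨ (P ∧ Q))) → ¬(Q → P): at the accessible world b, b ⊩ (¬Q ∧ P) → ((P → Q) ∨ (P ∧ Q)) but b ⊮ ¬(Q → P).
b ⊮ ¬(Q → P) since b is accessible from b and b ⊩ Q → P.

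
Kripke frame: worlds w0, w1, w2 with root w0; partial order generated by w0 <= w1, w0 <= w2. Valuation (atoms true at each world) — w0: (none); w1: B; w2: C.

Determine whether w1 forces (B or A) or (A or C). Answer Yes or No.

w1 forces (B or A) or (A or C) via the disjunct B or A.

Yes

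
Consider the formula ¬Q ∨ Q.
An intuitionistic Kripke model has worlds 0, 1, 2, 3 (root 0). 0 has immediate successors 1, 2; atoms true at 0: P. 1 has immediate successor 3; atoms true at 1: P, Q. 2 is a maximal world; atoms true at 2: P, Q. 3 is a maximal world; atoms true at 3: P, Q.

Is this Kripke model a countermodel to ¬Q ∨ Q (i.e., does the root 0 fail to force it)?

0 ⊮ ¬Q ∨ Q: neither disjunct is forced at 0.
0 ⊮ ¬Q since 1 is accessible from 0 and 1 ⊩ Q.
So the root 0 does not force ¬Q ∨ Q; the model is a countermodel.

Yes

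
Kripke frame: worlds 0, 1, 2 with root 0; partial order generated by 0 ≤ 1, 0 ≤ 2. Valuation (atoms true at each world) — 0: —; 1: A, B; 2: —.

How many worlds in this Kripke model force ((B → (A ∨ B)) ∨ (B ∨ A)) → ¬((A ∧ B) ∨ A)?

1

0: does not force it — 0 ⊮ ((B → (A ∨ B)) ∨ (B ∨ A)) → ¬((A ∧ B) ∨ A): already at 0 itself, 0 ⊩ (B → (A ∨ B)) ∨ (B ∨ A) but 0 ⊮ ¬((A ∧ B) ∨ A).
1: does not force it.
2: forces it.
Worlds forcing the formula: {2}.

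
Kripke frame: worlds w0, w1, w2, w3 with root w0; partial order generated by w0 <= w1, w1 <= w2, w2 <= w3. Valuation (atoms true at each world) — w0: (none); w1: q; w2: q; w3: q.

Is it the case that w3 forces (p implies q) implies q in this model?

w3 forces (p implies q) implies q: every world accessible from w3 that forces p implies q (namely w3) also forces q.

Yes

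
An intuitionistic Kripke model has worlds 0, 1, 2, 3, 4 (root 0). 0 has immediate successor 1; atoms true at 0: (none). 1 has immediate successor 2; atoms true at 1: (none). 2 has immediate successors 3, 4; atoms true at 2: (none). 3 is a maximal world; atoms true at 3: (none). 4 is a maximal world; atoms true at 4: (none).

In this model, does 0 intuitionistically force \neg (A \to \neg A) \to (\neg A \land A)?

0 \Vdash \neg (A \to \neg A) \to (\neg A \land A) vacuously: no world accessible from 0 forces the antecedent \neg (A \to \neg A).

Yes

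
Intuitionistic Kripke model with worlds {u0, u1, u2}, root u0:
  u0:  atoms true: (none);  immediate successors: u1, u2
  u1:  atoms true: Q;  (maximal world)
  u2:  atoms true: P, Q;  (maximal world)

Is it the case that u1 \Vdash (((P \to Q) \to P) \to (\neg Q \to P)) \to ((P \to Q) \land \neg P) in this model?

u1 \Vdash (((P \to Q) \to P) \to (\neg Q \to P)) \to ((P \to Q) \land \neg P): every world accessible from u1 that forces ((P \to Q) \to P) \to (\neg Q \to P) (namely u1) also forces (P \to Q) \land \neg P.

Yes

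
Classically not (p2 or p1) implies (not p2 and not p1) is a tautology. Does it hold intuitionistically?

Yes

This is a constructively valid De Morgan direction (negated disjunction to conjunction of negations), which is intuitionistically derivable.
From not (p2 or p1): if p2 held then p2 or p1 would, contradiction — so not p2; similarly not p1.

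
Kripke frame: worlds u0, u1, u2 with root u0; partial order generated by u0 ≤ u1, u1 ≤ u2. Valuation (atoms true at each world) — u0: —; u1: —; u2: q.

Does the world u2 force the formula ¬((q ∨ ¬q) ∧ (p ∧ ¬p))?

Yes

u2 ⊩ ¬((q ∨ ¬q) ∧ (p ∧ ¬p)): no world accessible from u2 forces (q ∨ ¬q) ∧ (p ∧ ¬p).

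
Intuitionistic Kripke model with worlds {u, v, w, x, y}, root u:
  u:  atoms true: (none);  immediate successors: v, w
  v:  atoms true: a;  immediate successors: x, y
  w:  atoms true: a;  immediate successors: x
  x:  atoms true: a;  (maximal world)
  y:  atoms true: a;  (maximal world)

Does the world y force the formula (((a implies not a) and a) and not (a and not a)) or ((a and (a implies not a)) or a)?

y forces (((a implies not a) and a) and not (a and not a)) or ((a and (a implies not a)) or a) via the disjunct (a and (a implies not a)) or a.

Yes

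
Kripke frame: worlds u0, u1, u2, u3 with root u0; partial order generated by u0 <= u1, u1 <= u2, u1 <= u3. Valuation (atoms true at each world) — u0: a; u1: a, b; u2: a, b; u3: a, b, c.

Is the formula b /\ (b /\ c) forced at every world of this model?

Not every world: u0 ||-/- b /\ (b /\ c).
u0 ||-/- b /\ (b /\ c) since u0 fails b.

No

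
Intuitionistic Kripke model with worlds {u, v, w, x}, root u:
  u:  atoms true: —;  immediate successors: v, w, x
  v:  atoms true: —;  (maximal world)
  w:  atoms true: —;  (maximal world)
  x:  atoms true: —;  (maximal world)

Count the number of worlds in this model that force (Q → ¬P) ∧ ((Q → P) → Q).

0

u: does not force it — u ⊮ (Q → ¬P) ∧ ((Q → P) → Q) since u fails (Q → P) → Q.
v: does not force it — v ⊮ (Q → ¬P) ∧ ((Q → P) → Q) since v fails (Q → P) → Q.
w: does not force it.
x: does not force it.
Worlds forcing the formula: { }.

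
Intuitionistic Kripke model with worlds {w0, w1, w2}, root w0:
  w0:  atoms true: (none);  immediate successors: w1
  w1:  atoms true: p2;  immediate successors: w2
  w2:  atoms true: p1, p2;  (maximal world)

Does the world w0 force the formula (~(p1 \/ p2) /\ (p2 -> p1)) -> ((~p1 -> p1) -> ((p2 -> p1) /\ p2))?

Yes

w0 ||- (~(p1 \/ p2) /\ (p2 -> p1)) -> ((~p1 -> p1) -> ((p2 -> p1) /\ p2)) vacuously: no world accessible from w0 forces the antecedent ~(p1 \/ p2) /\ (p2 -> p1).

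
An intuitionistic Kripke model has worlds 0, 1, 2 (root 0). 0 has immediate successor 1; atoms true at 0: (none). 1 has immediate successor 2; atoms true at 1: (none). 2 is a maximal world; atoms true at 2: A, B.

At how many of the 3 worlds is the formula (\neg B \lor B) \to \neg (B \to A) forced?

0: does not force it — 0 \nVdash (\neg B \lor B) \to \neg (B \to A): at the accessible world 2, 2 \Vdash \neg B \lor B but 2 \nVdash \neg (B \to A).
1: does not force it — 1 \nVdash (\neg B \lor B) \to \neg (B \to A): at the accessible world 2, 2 \Vdash \neg B \lor B but 2 \nVdash \neg (B \to A).
2: does not force it.
Worlds forcing the formula: { }.

0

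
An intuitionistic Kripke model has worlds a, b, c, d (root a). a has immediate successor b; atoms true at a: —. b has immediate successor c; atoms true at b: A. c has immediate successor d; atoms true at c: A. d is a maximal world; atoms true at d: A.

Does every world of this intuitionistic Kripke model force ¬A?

Not every world: a ⊮ ¬A.
a ⊮ ¬A since b is accessible from a and b ⊩ A.

No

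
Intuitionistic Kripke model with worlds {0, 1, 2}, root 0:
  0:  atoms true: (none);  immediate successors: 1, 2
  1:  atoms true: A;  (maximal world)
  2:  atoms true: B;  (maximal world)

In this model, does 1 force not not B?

No

1 does not force not not B since 1 is accessible from 1 and 1 forces not B.
1 forces not B: no world accessible from 1 forces B.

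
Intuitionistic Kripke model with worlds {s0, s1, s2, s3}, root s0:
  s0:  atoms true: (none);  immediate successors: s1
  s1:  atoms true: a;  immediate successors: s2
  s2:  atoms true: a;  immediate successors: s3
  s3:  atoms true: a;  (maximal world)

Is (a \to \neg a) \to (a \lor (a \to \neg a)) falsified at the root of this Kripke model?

No

s0 \Vdash (a \to \neg a) \to (a \lor (a \to \neg a)) vacuously: no world accessible from s0 forces the antecedent a \to \neg a.
So the root s0 forces (a \to \neg a) \to (a \lor (a \to \neg a)); the model is not a countermodel.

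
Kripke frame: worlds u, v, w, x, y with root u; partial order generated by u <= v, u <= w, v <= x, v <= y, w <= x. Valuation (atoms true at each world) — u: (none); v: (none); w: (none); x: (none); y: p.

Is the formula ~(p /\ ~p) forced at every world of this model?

u ||- ~(p /\ ~p): no world accessible from u forces p /\ ~p.
Since the root u forces ~(p /\ ~p) and forcing is persistent (monotone upward), every world forces it.

Yes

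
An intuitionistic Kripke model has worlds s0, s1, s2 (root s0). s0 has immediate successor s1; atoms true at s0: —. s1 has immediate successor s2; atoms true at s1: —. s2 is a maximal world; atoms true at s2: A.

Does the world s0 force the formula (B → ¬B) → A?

s0 ⊮ (B → ¬B) → A: already at s0 itself, s0 ⊩ B → ¬B but s0 ⊮ A.
s0 lacks atom A, so s0 ⊮ A.

No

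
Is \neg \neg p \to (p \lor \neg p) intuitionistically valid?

No

This is a variant of double-negation elimination (deriving excluded middle from double negation), which is not intuitionistically valid.
A Kripke countermodel: worlds u0, u1; order generated by u0 \le u1; atoms true at each world — u0:{}; u1:{p}.
u0 \nVdash \neg \neg p \to (p \lor \neg p): already at u0 itself, u0 \Vdash \neg \neg p but u0 \nVdash p \lor \neg p.
u0 \nVdash p \lor \neg p: neither disjunct is forced at u0.
u0 lacks atom p, so u0 \nVdash p.
So the root u0 does not force the formula.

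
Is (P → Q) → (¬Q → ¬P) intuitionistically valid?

This is the forward direction of contraposition, which is intuitionistically derivable.
Assume P → Q and ¬Q. If P held then Q would follow, contradicting ¬Q; so ¬P.

Yes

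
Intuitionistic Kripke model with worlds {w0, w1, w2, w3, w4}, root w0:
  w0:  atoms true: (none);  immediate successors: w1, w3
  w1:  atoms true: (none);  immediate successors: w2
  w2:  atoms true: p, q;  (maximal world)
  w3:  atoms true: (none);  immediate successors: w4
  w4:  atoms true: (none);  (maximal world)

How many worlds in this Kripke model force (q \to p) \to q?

w0: does not force it — w0 \nVdash (q \to p) \to q: already at w0 itself, w0 \Vdash q \to p but w0 \nVdash q.
w1: does not force it — w1 \nVdash (q \to p) \to q: already at w1 itself, w1 \Vdash q \to p but w1 \nVdash q.
w2: forces it.
w3: does not force it.
w4: does not force it.
Worlds forcing the formula: {w2}.

1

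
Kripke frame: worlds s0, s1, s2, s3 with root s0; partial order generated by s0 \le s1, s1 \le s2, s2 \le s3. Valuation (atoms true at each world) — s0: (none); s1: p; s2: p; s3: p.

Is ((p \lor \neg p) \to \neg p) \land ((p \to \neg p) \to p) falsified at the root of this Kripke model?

Yes

s0 \nVdash ((p \lor \neg p) \to \neg p) \land ((p \to \neg p) \to p) since s0 fails (p \lor \neg p) \to \neg p.
So the root s0 does not force ((p \lor \neg p) \to \neg p) \land ((p \to \neg p) \to p); the model is a countermodel.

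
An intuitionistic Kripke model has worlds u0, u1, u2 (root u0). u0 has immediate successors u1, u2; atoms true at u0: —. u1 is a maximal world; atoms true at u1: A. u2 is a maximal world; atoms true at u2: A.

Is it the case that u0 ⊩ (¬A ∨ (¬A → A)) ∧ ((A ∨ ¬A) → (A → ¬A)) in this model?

u0 ⊮ (¬A ∨ (¬A → A)) ∧ ((A ∨ ¬A) → (A → ¬A)) since u0 fails (A ∨ ¬A) → (A → ¬A).

No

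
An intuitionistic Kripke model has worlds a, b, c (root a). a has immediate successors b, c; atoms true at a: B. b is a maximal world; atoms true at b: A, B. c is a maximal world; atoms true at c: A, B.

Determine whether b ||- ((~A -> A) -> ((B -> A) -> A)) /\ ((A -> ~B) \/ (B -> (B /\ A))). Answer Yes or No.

b ||- ((~A -> A) -> ((B -> A) -> A)) /\ ((A -> ~B) \/ (B -> (B /\ A))) since b forces both conjuncts.

Yes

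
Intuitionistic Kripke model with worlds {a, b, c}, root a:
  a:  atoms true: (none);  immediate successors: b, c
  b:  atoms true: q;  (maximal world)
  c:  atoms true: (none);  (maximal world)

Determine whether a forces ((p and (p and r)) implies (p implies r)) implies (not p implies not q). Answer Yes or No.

a does not force ((p and (p and r)) implies (p implies r)) implies (not p implies not q): already at a itself, a forces (p and (p and r)) implies (p implies r) but a does not force not p implies not q.
a does not force not p implies not q: already at a itself, a forces not p but a does not force not q.
a does not force not q since b is accessible from a and b forces q.

No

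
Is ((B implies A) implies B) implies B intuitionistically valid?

No

This is Peirce's law, which is not intuitionistically valid.
A Kripke countermodel: worlds u, v; order generated by u <= v; atoms true at each world — u:{}; v:{B}.
u does not force ((B implies A) implies B) implies B: already at u itself, u forces (B implies A) implies B but u does not force B.
u lacks atom B, so u does not force B.
So the root u does not force the formula.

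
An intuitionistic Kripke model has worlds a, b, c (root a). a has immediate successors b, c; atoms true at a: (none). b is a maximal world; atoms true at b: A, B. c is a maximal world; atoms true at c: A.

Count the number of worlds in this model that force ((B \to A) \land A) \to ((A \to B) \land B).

1

a: does not force it — a \nVdash ((B \to A) \land A) \to ((A \to B) \land B): at the accessible world c, c \Vdash (B \to A) \land A but c \nVdash (A \to B) \land B.
b: forces it.
c: does not force it.
Worlds forcing the formula: {b}.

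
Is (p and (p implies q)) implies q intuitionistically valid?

Yes

This is modus ponens in implicational form, which is intuitionistically derivable.
If a world forces p and p implies q, then applying the implication at that world (which is accessible from itself) gives q.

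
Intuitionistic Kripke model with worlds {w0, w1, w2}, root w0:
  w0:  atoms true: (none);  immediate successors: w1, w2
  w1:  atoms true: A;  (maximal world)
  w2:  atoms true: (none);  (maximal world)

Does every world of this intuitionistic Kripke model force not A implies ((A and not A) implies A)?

Yes

w0 forces not A implies ((A and not A) implies A): every world accessible from w0 that forces not A (namely w2) also forces (A and not A) implies A.
Since the root w0 forces not A implies ((A and not A) implies A) and forcing is persistent (monotone upward), every world forces it.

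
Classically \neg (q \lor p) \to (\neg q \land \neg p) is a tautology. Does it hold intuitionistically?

Yes

This is a constructively valid De Morgan direction (negated disjunction to conjunction of negations), which is intuitionistically derivable.
From \neg (q \lor p): if q held then q \lor p would, contradiction — so \neg q; similarly \neg p.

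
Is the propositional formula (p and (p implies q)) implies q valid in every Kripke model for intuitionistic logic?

Yes

This is modus ponens in implicational form, which is intuitionistically derivable.
If a world forces p and p implies q, then applying the implication at that world (which is accessible from itself) gives q.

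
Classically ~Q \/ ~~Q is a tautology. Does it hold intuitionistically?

No

This is the weak law of excluded middle, which is not intuitionistically valid.
A Kripke countermodel: worlds u0, u1, u2; order generated by u0 <= u1, u0 <= u2; atoms true at each world — u0:{}; u1:{Q}; u2:{}.
u0 ||-/- ~Q \/ ~~Q: neither disjunct is forced at u0.
u0 ||-/- ~Q since u1 is accessible from u0 and u1 ||- Q.
So the root u0 does not force the formula.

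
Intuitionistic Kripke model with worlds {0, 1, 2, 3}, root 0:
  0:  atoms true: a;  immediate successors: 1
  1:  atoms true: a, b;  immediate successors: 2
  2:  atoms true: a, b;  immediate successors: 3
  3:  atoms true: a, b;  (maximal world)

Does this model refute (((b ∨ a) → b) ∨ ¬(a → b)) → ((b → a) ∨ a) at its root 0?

No

0 ⊩ (((b ∨ a) → b) ∨ ¬(a → b)) → ((b → a) ∨ a): every world accessible from 0 that forces ((b ∨ a) → b) ∨ ¬(a → b) (namely 1, 2, 3) also forces (b → a) ∨ a.
So the root 0 forces (((b ∨ a) → b) ∨ ¬(a → b)) → ((b → a) ∨ a); the model is not a countermodel.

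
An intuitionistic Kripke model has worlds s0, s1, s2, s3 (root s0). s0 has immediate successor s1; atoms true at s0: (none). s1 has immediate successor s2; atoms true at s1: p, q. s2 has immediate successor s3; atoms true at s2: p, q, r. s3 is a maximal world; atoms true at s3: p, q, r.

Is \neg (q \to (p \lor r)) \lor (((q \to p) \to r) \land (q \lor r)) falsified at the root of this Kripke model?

s0 \nVdash \neg (q \to (p \lor r)) \lor (((q \to p) \to r) \land (q \lor r)): neither disjunct is forced at s0.
s0 \nVdash \neg (q \to (p \lor r)) since s0 is accessible from s0 and s0 \Vdash q \to (p \lor r).
s0 \Vdash q \to (p \lor r): every world accessible from s0 that forces q (namely s1, s2, s3) also forces p \lor r.
So the root s0 does not force \neg (q \to (p \lor r)) \lor (((q \to p) \to r) \land (q \lor r)); the model is a countermodel.

Yes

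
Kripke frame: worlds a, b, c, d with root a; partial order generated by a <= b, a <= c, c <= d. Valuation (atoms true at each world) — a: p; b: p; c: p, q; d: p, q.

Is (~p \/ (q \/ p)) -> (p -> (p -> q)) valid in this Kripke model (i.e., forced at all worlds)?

No

Not every world: a ||-/- (~p \/ (q \/ p)) -> (p -> (p -> q)).
a ||-/- (~p \/ (q \/ p)) -> (p -> (p -> q)): already at a itself, a ||- ~p \/ (q \/ p) but a ||-/- p -> (p -> q).
a ||-/- p -> (p -> q): already at a itself, a ||- p but a ||-/- p -> q.
a ||-/- p -> q: already at a itself, a ||- p but a ||-/- q.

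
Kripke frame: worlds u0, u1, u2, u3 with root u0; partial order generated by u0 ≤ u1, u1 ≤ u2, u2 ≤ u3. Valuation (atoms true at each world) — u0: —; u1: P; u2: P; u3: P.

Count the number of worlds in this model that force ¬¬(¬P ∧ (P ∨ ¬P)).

u0: does not force it — u0 ⊮ ¬¬(¬P ∧ (P ∨ ¬P)) since u0 is accessible from u0 and u0 ⊩ ¬(¬P ∧ (P ∨ ¬P)).
u1: does not force it.
u2: does not force it.
u3: does not force it.
Worlds forcing the formula: { }.

0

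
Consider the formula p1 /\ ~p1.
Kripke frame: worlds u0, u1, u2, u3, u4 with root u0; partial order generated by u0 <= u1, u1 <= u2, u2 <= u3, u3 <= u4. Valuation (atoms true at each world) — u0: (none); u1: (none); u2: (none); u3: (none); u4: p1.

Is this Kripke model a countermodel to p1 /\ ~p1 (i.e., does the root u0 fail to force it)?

u0 ||-/- p1 /\ ~p1 since u0 fails p1.
So the root u0 does not force p1 /\ ~p1; the model is a countermodel.

Yes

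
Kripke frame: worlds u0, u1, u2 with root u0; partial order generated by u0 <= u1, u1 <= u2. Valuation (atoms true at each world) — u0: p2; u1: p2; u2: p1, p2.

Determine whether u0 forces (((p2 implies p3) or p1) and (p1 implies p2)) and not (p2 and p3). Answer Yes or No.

u0 does not force (((p2 implies p3) or p1) and (p1 implies p2)) and not (p2 and p3) since u0 fails ((p2 implies p3) or p1) and (p1 implies p2).

No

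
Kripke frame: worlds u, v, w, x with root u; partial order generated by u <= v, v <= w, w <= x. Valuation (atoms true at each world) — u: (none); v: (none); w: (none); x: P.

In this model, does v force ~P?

v ||-/- ~P since x is accessible from v and x ||- P.

No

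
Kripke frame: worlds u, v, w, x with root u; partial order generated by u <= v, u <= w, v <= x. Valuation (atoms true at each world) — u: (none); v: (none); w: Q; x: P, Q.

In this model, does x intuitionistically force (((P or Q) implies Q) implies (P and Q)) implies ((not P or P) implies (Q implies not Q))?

x does not force (((P or Q) implies Q) implies (P and Q)) implies ((not P or P) implies (Q implies not Q)): already at x itself, x forces ((P or Q) implies Q) implies (P and Q) but x does not force (not P or P) implies (Q implies not Q).
x does not force (not P or P) implies (Q implies not Q): already at x itself, x forces not P or P but x does not force Q implies not Q.
x does not force Q implies not Q: already at x itself, x forces Q but x does not force not Q.
x does not force not Q since x is accessible from x and x forces Q.

No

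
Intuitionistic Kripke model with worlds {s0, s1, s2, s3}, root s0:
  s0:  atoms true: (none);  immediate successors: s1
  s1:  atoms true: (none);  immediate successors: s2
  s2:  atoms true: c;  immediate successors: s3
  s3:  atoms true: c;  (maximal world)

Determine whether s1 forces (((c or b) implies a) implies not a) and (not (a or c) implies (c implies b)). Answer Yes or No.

Yes

s1 forces (((c or b) implies a) implies not a) and (not (a or c) implies (c implies b)) since s1 forces both conjuncts.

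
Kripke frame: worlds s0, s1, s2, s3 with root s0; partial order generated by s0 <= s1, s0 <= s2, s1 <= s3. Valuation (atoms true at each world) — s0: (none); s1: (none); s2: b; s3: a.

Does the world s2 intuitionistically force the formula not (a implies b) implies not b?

Yes

s2 forces not (a implies b) implies not b vacuously: no world accessible from s2 forces the antecedent not (a implies b).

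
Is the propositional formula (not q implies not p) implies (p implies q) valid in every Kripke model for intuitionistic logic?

This is the converse of contraposition, which is not intuitionistically valid.
A Kripke countermodel: worlds u, v; order generated by u <= v; atoms true at each world — u:{p}; v:{p,q}.
u does not force (not q implies not p) implies (p implies q): already at u itself, u forces not q implies not p but u does not force p implies q.
u does not force p implies q: already at u itself, u forces p but u does not force q.
u lacks atom q, so u does not force q.
So the root u does not force the formula.

No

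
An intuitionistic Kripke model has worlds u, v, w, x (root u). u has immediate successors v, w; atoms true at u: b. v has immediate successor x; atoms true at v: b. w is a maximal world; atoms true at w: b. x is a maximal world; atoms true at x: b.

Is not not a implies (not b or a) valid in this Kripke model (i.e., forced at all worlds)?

u forces not not a implies (not b or a) vacuously: no world accessible from u forces the antecedent not not a.
Since the root u forces not not a implies (not b or a) and forcing is persistent (monotone upward), every world forces it.

Yes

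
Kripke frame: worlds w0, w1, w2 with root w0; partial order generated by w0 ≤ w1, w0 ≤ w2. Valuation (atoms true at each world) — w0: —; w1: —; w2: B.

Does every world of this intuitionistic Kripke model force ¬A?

Yes

w0 ⊩ ¬A: no world accessible from w0 forces A.
Since the root w0 forces ¬A and forcing is persistent (monotone upward), every world forces it.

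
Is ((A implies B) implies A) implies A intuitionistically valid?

This is Peirce's law, which is not intuitionistically valid.
A Kripke countermodel: worlds 0, 1; order generated by 0 <= 1; atoms true at each world — 0:{}; 1:{A}.
0 does not force ((A implies B) implies A) implies A: already at 0 itself, 0 forces (A implies B) implies A but 0 does not force A.
0 lacks atom A, so 0 does not force A.
So the root 0 does not force the formula.

No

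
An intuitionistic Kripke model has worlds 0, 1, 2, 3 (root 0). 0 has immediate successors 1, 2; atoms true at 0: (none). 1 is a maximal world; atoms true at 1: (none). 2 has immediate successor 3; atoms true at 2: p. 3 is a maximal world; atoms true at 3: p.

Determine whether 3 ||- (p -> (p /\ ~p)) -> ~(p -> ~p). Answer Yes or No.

Yes

3 ||- (p -> (p /\ ~p)) -> ~(p -> ~p) vacuously: no world accessible from 3 forces the antecedent p -> (p /\ ~p).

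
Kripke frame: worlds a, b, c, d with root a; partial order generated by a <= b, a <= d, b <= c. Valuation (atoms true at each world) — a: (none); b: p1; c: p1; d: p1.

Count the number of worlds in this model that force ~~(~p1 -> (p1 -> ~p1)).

a: forces it.
b: forces it.
c: forces it.
d: forces it.
Worlds forcing the formula: {a, b, c, d}.

4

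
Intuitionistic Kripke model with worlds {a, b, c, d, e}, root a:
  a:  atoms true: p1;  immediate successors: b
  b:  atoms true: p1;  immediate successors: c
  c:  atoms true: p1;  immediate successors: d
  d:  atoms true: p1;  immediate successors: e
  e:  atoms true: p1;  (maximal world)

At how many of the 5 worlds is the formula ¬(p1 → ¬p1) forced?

5

a: forces it.
b: forces it.
c: forces it.
d: forces it.
e: forces it.
Worlds forcing the formula: {a, b, c, d, e}.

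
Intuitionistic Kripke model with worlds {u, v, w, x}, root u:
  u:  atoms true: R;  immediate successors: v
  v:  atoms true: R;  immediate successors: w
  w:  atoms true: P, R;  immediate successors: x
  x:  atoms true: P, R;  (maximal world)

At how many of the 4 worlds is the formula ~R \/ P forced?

u: does not force it — u ||-/- ~R \/ P: neither disjunct is forced at u.
v: does not force it — v ||-/- ~R \/ P: neither disjunct is forced at v.
w: forces it.
x: forces it.
Worlds forcing the formula: {w, x}.

2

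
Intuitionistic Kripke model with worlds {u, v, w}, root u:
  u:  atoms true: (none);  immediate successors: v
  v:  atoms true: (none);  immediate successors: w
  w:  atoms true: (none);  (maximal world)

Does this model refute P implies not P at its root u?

u forces P implies not P vacuously: no world accessible from u forces the antecedent P.
So the root u forces P implies not P; the model is not a countermodel.

No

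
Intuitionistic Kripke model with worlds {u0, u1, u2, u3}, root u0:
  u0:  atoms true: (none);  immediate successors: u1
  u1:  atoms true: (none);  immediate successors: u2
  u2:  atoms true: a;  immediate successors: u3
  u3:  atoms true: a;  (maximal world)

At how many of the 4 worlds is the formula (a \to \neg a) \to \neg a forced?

u0: forces it.
u1: forces it.
u2: forces it.
u3: forces it.
Worlds forcing the formula: {u0, u1, u2, u3}.

4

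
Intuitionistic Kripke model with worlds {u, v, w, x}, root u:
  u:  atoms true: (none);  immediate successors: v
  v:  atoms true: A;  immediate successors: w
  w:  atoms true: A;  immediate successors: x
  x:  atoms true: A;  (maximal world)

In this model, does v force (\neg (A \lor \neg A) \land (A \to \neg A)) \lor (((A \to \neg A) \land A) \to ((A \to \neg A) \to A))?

Yes

v \Vdash (\neg (A \lor \neg A) \land (A \to \neg A)) \lor (((A \to \neg A) \land A) \to ((A \to \neg A) \to A)) via the disjunct ((A \to \neg A) \land A) \to ((A \to \neg A) \to A).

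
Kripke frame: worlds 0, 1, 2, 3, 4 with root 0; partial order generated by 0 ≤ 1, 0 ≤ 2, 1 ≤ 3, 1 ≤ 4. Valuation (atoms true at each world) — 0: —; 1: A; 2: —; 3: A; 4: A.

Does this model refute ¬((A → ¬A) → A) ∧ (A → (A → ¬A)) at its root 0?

0 ⊮ ¬((A → ¬A) → A) ∧ (A → (A → ¬A)) since 0 fails ¬((A → ¬A) → A).
So the root 0 does not force ¬((A → ¬A) → A) ∧ (A → (A → ¬A)); the model is a countermodel.

Yes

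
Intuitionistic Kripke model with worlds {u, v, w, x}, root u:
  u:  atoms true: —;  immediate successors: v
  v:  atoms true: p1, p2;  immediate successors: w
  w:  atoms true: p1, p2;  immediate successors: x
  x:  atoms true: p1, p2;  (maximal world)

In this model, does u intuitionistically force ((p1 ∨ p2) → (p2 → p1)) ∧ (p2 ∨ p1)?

u ⊮ ((p1 ∨ p2) → (p2 → p1)) ∧ (p2 ∨ p1) since u fails p2 ∨ p1.

No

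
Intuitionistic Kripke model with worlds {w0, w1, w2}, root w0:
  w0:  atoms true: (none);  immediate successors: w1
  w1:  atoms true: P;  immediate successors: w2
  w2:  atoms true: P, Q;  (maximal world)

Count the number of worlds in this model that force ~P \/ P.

2

w0: does not force it — w0 ||-/- ~P \/ P: neither disjunct is forced at w0.
w1: forces it.
w2: forces it.
Worlds forcing the formula: {w1, w2}.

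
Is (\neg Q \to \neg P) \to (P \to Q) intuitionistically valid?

No

This is the converse of contraposition, which is not intuitionistically valid.
A Kripke countermodel: worlds a, b; order generated by a \le b; atoms true at each world — a:{P}; b:{P,Q}.
a \nVdash (\neg Q \to \neg P) \to (P \to Q): already at a itself, a \Vdash \neg Q \to \neg P but a \nVdash P \to Q.
a \nVdash P \to Q: already at a itself, a \Vdash P but a \nVdash Q.
a lacks atom Q, so a \nVdash Q.
So the root a does not force the formula.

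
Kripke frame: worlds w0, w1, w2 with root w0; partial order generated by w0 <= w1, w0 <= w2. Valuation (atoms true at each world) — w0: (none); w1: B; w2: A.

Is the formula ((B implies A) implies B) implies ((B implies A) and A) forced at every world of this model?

No

Not every world: w0 does not force ((B implies A) implies B) implies ((B implies A) and A).
w0 does not force ((B implies A) implies B) implies ((B implies A) and A): at the accessible world w1, w1 forces (B implies A) implies B but w1 does not force (B implies A) and A.
w1 does not force (B implies A) and A since w1 fails B implies A.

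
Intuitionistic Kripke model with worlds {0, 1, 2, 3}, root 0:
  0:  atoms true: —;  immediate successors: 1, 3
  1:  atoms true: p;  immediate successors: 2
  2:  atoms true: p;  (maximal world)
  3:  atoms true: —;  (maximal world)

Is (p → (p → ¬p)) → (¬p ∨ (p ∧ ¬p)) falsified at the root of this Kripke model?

No

0 ⊩ (p → (p → ¬p)) → (¬p ∨ (p ∧ ¬p)): every world accessible from 0 that forces p → (p → ¬p) (namely 3) also forces ¬p ∨ (p ∧ ¬p).
So the root 0 forces (p → (p → ¬p)) → (¬p ∨ (p ∧ ¬p)); the model is not a countermodel.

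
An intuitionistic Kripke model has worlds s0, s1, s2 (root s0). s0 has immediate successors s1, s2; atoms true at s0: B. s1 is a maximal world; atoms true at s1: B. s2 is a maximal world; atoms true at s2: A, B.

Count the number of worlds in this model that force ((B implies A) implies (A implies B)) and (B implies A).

1

s0: does not force it — s0 does not force ((B implies A) implies (A implies B)) and (B implies A) since s0 fails B implies A.
s1: does not force it — s1 does not force ((B implies A) implies (A implies B)) and (B implies A) since s1 fails B implies A.
s2: forces it.
Worlds forcing the formula: {s2}.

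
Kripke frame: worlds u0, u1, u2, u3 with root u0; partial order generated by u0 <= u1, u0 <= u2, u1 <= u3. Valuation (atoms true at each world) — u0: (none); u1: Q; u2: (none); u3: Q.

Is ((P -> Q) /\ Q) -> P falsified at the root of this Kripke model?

u0 ||-/- ((P -> Q) /\ Q) -> P: at the accessible world u1, u1 ||- (P -> Q) /\ Q but u1 ||-/- P.
u1 lacks atom P, so u1 ||-/- P.
So the root u0 does not force ((P -> Q) /\ Q) -> P; the model is a countermodel.

Yes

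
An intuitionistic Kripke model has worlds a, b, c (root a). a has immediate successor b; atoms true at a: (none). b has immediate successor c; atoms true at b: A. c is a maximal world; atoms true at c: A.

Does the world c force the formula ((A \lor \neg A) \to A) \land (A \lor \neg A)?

Yes

c \Vdash ((A \lor \neg A) \to A) \land (A \lor \neg A) since c forces both conjuncts.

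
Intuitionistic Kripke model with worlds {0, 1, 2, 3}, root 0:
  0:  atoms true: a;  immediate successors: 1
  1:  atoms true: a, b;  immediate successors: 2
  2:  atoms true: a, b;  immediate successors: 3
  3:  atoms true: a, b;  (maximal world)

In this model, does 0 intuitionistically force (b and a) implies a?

0 forces (b and a) implies a: every world accessible from 0 that forces b and a (namely 1, 2, 3) also forces a.

Yes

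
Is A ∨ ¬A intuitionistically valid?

This is the law of excluded middle, which is not intuitionistically valid.
A Kripke countermodel: worlds 0, 1; order generated by 0 ≤ 1; atoms true at each world — 0:{}; 1:{A}.
0 ⊮ A ∨ ¬A: neither disjunct is forced at 0.
0 lacks atom A, so 0 ⊮ A.
So the root 0 does not force the formula.

No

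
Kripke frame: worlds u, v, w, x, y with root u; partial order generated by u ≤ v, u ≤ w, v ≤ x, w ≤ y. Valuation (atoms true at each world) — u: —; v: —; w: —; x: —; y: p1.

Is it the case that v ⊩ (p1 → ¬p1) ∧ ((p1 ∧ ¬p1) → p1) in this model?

Yes

v ⊩ (p1 → ¬p1) ∧ ((p1 ∧ ¬p1) → p1) since v forces both conjuncts.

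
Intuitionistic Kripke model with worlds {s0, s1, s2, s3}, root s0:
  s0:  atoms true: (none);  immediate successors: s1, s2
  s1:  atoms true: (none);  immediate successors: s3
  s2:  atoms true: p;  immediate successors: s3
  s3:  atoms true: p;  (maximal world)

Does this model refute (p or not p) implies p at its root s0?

No

s0 forces (p or not p) implies p: every world accessible from s0 that forces p or not p (namely s2, s3) also forces p.
So the root s0 forces (p or not p) implies p; the model is not a countermodel.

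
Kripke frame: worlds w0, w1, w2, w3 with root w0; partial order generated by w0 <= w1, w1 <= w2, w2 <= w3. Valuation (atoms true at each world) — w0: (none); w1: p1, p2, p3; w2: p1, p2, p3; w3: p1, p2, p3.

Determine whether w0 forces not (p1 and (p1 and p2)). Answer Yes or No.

No

w0 does not force not (p1 and (p1 and p2)) since w1 is accessible from w0 and w1 forces p1 and (p1 and p2).
w1 forces p1 and (p1 and p2) since w1 forces both conjuncts.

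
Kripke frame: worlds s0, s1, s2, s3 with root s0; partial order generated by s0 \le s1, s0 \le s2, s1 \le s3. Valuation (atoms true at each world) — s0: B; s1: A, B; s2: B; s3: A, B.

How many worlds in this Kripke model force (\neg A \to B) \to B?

4

s0: forces it.
s1: forces it.
s2: forces it.
s3: forces it.
Worlds forcing the formula: {s0, s1, s2, s3}.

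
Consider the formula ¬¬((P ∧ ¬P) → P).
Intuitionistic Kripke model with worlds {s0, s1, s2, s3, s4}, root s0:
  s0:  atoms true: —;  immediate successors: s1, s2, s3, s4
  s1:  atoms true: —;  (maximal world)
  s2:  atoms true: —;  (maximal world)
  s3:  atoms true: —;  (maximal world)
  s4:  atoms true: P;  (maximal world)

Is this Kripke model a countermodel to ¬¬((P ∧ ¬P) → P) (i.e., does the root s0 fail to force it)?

No

s0 ⊩ ¬¬((P ∧ ¬P) → P): no world accessible from s0 forces ¬((P ∧ ¬P) → P).
So the root s0 forces ¬¬((P ∧ ¬P) → P); the model is not a countermodel.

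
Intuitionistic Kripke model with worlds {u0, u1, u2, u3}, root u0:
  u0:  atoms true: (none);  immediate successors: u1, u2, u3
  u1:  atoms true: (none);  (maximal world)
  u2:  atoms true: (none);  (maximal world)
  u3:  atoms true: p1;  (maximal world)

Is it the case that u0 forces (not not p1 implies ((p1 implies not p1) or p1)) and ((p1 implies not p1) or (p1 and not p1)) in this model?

No

u0 does not force (not not p1 implies ((p1 implies not p1) or p1)) and ((p1 implies not p1) or (p1 and not p1)) since u0 fails (p1 implies not p1) or (p1 and not p1).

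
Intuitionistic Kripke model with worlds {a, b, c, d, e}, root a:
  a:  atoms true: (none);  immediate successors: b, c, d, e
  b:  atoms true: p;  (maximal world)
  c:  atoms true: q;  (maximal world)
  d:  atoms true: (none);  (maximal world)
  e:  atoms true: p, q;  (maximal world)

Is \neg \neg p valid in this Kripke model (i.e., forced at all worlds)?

Not every world: a \nVdash \neg \neg p.
a \nVdash \neg \neg p since c is accessible from a and c \Vdash \neg p.
c \Vdash \neg p: no world accessible from c forces p.

No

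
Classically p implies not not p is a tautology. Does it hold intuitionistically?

Yes

This is double-negation introduction, which is intuitionistically derivable.
If a world forces p then every accessible world forces p (persistence), so none forces not p; hence not not p.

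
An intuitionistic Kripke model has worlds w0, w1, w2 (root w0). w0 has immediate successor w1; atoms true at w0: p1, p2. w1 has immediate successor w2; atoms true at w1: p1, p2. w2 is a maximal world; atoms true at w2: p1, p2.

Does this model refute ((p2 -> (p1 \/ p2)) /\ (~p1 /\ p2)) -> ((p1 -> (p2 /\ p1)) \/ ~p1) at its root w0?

w0 ||- ((p2 -> (p1 \/ p2)) /\ (~p1 /\ p2)) -> ((p1 -> (p2 /\ p1)) \/ ~p1) vacuously: no world accessible from w0 forces the antecedent (p2 -> (p1 \/ p2)) /\ (~p1 /\ p2).
So the root w0 forces ((p2 -> (p1 \/ p2)) /\ (~p1 /\ p2)) -> ((p1 -> (p2 /\ p1)) \/ ~p1); the model is not a countermodel.

No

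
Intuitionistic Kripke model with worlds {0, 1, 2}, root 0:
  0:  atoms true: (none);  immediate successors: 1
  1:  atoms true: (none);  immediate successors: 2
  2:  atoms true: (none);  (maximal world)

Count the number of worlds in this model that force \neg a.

0: forces it.
1: forces it.
2: forces it.
Worlds forcing the formula: {0, 1, 2}.

3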